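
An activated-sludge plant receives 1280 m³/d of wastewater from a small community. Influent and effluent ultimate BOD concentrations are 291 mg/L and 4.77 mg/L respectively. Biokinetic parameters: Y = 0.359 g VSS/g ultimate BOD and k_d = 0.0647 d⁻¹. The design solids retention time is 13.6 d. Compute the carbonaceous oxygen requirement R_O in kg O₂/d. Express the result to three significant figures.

Y_obs = Y / (1 + k_d θ_c) = 0.359 / (1 + 0.0647 × 13.6) = 0.359 / 1.880 = 0.1910.
Mass of ultimate BOD removed per day: Q(S₀ − S) = 1280 × 286.2 g/m³ = 366.4 kg/d.
P_X = Y_obs·Q·(S₀ − S) = 0.1910 × 366.4 = 69.96 kg VSS/d.
R_O = Q·ΔS − 1.42 P_X = 366.4 − 99.35 = 267.0 kg O₂/d.

R_O ≈ 267 kg O₂/d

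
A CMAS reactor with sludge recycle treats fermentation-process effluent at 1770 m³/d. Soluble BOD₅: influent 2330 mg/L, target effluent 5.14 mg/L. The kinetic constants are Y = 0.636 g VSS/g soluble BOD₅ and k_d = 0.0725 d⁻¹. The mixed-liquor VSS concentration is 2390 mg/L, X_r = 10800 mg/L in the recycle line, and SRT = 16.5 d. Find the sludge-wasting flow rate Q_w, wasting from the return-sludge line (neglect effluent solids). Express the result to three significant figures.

Rearranging the biomass balance for a CMAS with decay, V = Y·Q·ΔS·θ_c / [X·(1+k_d θ_c)] = 0.636 × 1770 × (2330 − 5.14) × 16.5 / [2390 × (1 + 0.0725 × 16.5)] = 4.32×10^7 / 5249 = 8227 m³.
Wasting from the return line (neglecting effluent solids): Q_w = V·X / (θ_c·X_r) = 8227 × 2390 / (16.5 × 10800) = 110.3 m³/d.

Q_w ≈ 110 m³/d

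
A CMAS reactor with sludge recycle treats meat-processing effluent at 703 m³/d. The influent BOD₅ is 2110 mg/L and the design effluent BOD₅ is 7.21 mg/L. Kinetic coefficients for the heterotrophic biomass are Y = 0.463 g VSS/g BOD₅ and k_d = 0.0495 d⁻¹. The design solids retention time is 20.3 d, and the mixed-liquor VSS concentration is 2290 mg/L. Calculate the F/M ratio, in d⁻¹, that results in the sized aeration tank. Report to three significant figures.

From the SRT design equation V = Y Q (S₀−S) θ_c / [X (1 + k_d θ_c)] = 0.463 × 703 × (2110 − 7.21) × 20.3 / [2290 × (1 + 0.0495 × 20.3)] = 1.39×10^7 / 4591 = 3026 m³.
F/M = applied load / biomass = Q·S₀/(V·X) = 703 × 2110 / (3026 × 2290) = 0.2140 d⁻¹.

F/M ≈ 0.214 d⁻¹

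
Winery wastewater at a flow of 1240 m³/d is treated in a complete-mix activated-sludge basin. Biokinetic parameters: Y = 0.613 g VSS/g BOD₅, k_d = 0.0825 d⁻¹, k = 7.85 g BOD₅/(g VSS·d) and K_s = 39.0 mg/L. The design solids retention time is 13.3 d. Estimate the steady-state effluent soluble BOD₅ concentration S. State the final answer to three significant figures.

S ≈ 1.32 mg/L

Effluent substrate depends only on kinetics and SRT: S = K_s(1 + k_d θ_c) / [θ_c(Yk − k_d) − 1] = 39.0 × (1 + 0.0825 × 13.3) / [13.3 × (0.613 × 7.85 − 0.0825) − 1] = 81.79 / 61.90 = 1.321 mg/L.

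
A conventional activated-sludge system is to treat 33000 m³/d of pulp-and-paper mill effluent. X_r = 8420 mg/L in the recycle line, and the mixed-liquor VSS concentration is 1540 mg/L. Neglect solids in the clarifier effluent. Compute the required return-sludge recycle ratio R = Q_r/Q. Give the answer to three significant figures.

Mass balance around the secondary clarifier (neglecting effluent solids): R = X / (X_r − X) = 1540 / (8420 − 1540) = 0.2238.

R ≈ 0.224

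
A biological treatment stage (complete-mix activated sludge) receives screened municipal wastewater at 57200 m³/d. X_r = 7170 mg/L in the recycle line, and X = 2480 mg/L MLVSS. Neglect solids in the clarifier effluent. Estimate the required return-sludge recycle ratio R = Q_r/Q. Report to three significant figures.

R ≈ 0.529

Mass balance around the secondary clarifier (neglecting effluent solids): R = X / (X_r − X) = 2480 / (7170 − 2480) = 0.5288.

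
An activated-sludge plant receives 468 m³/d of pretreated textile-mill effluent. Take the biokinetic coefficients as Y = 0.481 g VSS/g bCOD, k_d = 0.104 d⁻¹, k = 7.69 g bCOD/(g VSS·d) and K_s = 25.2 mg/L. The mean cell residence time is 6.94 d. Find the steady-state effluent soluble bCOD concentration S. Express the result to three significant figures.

S ≈ 1.81 mg/L

Effluent substrate depends only on kinetics and SRT: S = K_s(1 + k_d θ_c) / [θ_c(Yk − k_d) − 1] = 25.2 × (1 + 0.104 × 6.94) / [6.94 × (0.481 × 7.69 − 0.104) − 1] = 43.39 / 23.95 = 1.812 mg/L.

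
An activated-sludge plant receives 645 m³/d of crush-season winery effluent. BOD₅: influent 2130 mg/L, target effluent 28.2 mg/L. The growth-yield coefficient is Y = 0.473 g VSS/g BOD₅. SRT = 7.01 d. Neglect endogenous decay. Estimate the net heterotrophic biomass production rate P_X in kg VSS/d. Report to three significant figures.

No decay correction is needed, so Y_obs = Y = 0.473.
ΔS = 2130 − 28.2 = 2102 mg/L, so the substrate removal rate is 645 × 2102/1000 = 1356 kg BOD₅/d.
Biomass produced: P_X = Y_obs·Q·ΔS = 0.4730 × 1356 ≈ 641.2 kg VSS/d.

P_X ≈ 641 kg VSS/d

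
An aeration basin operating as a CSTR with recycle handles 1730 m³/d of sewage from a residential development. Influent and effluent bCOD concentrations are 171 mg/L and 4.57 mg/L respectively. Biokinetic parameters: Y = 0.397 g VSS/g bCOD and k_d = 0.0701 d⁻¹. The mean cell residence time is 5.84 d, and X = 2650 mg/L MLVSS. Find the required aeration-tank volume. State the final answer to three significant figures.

V ≈ 179 m³

From the SRT design equation V = Y Q (S₀−S) θ_c / [X (1 + k_d θ_c)] = 0.397 × 1730 × (171 − 4.57) × 5.84 / [2650 × (1 + 0.0701 × 5.84)] = 6.68×10^5 / 3735 = 178.7 m³.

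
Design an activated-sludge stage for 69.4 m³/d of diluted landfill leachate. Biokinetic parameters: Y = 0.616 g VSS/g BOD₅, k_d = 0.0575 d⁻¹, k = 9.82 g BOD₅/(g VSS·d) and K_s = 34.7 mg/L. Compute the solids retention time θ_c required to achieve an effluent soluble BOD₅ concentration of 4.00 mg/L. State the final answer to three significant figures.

θ_c ≈ 1.76 d

Specific growth rate at S = 4.00 mg/L: μ = YkS/(K_s+S) = 0.616·9.82·4.00/(34.7+4.00) = 0.6252 d⁻¹.
1/θ_c = 0.6252 − 0.0575 = 0.5677 d⁻¹, so θ_c = 1.761 d.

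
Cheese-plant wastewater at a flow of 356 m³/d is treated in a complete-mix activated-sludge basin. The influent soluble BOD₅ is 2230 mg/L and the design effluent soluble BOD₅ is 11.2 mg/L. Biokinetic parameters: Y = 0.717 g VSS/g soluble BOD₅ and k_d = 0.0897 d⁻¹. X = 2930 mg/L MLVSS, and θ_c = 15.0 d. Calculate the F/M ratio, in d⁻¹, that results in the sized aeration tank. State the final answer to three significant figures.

F/M ≈ 0.219 d⁻¹

Steady-state biomass mass balance: V·X·(1 + k_d·θ_c) = Y·Q·(S₀ − S)·θ_c, so V = 0.717 × 356 × (2230 − 11.2) × 15.0 / [2930 × (1 + 0.0897 × 15.0)] = 8.5×10^6 / 6872 = 1236 m³.
Food-to-microorganism ratio F/M = Q S₀ / (V X) = 356 × 2230 / (1236 × 2930) = 0.2192 d⁻¹.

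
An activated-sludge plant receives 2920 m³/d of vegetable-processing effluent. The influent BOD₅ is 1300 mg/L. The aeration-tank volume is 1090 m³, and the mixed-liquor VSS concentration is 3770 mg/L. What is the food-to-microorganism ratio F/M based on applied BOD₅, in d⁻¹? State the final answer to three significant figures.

F/M = applied load / biomass = Q·S₀/(V·X) = 2920 × 1300 / (1090 × 3770) = 0.9238 d⁻¹.

F/M ≈ 0.924 d⁻¹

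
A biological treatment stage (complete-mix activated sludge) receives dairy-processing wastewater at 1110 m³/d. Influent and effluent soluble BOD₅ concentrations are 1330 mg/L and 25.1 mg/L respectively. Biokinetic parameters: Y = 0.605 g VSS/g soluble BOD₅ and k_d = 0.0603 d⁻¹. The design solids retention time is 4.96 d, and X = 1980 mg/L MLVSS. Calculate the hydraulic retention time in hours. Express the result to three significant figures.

Steady-state biomass mass balance: V·X·(1 + k_d·θ_c) = Y·Q·(S₀ − S)·θ_c, so V = 0.605 × 1110 × (1330 − 25.1) × 4.96 / [1980 × (1 + 0.0603 × 4.96)] = 4.35×10^6 / 2572 = 1690 m³.
HRT = V/Q = 1690 m³ / 1110 m³·d⁻¹ = 1.522 d × 24 = 36.54 h.

τ ≈ 36.5 h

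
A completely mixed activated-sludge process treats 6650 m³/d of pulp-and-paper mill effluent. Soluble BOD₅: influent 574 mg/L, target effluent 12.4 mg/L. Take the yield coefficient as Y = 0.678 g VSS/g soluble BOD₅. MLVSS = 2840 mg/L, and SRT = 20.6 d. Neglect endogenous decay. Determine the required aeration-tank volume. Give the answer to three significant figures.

V ≈ 18400 m³

With k_d = 0 the design equation reduces to V = Y Q (S₀−S) θ_c / X = 0.678 × 6650 × (574 − 12.4) × 20.6 / 2840 = 18367 m³.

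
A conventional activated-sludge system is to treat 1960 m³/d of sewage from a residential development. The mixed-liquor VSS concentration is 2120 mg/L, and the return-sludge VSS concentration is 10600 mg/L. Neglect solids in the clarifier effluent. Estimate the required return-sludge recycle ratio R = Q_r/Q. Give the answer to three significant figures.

R ≈ 0.250

Solids balance on the clarifier gives (1+R)X = R·X_r, so R = X/(X_r − X) = 2120 / (10600 − 2120) = 0.2500.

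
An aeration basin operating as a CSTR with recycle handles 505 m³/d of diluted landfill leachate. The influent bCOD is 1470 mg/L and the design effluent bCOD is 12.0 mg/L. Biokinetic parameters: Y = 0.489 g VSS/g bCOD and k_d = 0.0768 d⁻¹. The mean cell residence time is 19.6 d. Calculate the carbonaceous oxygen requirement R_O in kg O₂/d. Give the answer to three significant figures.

R_O ≈ 532 kg O₂/d

The observed yield is Y_obs = Y/(1 + k_d·θ_c) = 0.489 / (1 + 0.0768 × 19.6) = 0.489 / 2.505 = 0.1952 g VSS per g bCOD removed.
ΔS = 1470 − 12.0 = 1458 mg/L, so the substrate removal rate is 505 × 1458/1000 = 736.3 kg bCOD/d.
Net sludge production P_X = 0.1952 × 736.3 = 143.7 kg VSS/d.
R_O = Q·(S₀ − S) − 1.42·P_X = 736.3 − 1.42 × 143.7 = 532.2 kg O₂/d.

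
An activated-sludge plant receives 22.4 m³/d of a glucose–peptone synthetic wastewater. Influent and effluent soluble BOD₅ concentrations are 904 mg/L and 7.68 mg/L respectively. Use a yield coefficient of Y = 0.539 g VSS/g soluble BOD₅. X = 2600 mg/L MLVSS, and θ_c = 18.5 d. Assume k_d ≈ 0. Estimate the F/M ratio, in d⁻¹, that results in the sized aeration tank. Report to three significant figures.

F/M ≈ 0.101 d⁻¹

V·X = Y·Q·ΔS·θ_c gives V = 0.539 × 22.4 × (904 − 7.68) × 18.5 / 2600 = 77.00 m³.
F/M = applied load / biomass = Q·S₀/(V·X) = 22.4 × 904 / (77.00 × 2600) = 0.1011 d⁻¹.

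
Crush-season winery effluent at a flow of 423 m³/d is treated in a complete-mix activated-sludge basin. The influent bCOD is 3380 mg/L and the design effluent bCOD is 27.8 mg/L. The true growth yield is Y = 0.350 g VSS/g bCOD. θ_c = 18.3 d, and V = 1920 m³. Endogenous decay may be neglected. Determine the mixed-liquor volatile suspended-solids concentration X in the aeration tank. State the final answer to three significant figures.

Without decay, X = Y Q (S₀−S) θ_c / V = 0.350 × 423 × (3380 − 27.8) × 18.3 / 1920 = 4730 mg/L.

X ≈ 4730 mg/L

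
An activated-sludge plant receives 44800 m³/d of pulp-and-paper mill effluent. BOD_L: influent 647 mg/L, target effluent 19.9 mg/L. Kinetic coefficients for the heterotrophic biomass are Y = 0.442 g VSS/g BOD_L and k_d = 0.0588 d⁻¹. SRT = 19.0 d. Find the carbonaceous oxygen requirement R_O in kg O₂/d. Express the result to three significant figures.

Y_obs = Y / (1 + k_d θ_c) = 0.442 / (1 + 0.0588 × 19.0) = 0.442 / 2.117 = 0.2088.
ΔS = 647 − 19.9 = 627.1 mg/L, so the substrate removal rate is 44800 × 627.1/1000 = 28094 kg BOD_L/d.
P_X = Y_obs·Q·(S₀ − S) = 0.2088 × 28094 = 5865 kg VSS/d.
Carbonaceous O₂ demand = substrate oxidised − cell-mass equivalent = 28094 − 1.42 × 5865 = 19766 kg O₂/d.

R_O ≈ 19800 kg O₂/d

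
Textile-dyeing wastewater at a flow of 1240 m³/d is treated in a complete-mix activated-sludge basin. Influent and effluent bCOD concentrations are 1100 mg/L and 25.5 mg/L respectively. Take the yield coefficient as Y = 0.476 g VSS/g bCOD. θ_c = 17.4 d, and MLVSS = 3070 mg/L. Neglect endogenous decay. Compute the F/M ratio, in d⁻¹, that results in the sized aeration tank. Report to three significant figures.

With k_d = 0 the design equation reduces to V = Y Q (S₀−S) θ_c / X = 0.476 × 1240 × (1100 − 25.5) × 17.4 / 3070 = 3595 m³.
F/M = Q·S₀ / (V·X) = 1240 × 1100 / (3595 × 3070) = 0.1236 g bCOD·(g VSS·d)⁻¹.

F/M ≈ 0.124 d⁻¹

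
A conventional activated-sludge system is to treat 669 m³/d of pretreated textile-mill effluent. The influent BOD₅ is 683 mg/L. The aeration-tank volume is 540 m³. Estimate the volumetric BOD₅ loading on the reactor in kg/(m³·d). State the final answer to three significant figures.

L_v ≈ 0.846 kg BOD₅/(m³·d)

Volumetric loading L_v = Q·S₀ / V = 669 × 683 g/m³ / 540.0 m³ = 846.2 g/(m³·d) = 0.8462 kg BOD₅/(m³·d).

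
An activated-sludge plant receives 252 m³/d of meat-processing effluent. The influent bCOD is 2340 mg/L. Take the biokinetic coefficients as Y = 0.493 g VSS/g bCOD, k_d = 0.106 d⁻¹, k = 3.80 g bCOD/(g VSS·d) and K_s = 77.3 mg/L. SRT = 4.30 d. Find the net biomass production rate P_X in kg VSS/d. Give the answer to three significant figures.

From the Monod/SRT balance for a CMAS, S = K_s·(1+k_d θ_c)/[θ_c·(Y k − k_d) − 1] = 77.3 × (1 + 0.106 × 4.30) / [4.30 × (0.493 × 3.80 − 0.106) − 1] = 112.5 / 6.600 = 17.05 mg/L.
Y_obs = Y / (1 + k_d θ_c) = 0.493 / (1 + 0.106 × 4.30) = 0.493 / 1.456 = 0.3386.
Substrate removed = Q·(S₀ − S) = 252 m³/d × (2340 − 17.1) g/m³ = 5.85×10^5 g/d = 585.4 kg/d.
So the net sludge growth is P_X = 0.3386 × 585.4 = 198.2 kg VSS/d.

P_X ≈ 198 kg VSS/d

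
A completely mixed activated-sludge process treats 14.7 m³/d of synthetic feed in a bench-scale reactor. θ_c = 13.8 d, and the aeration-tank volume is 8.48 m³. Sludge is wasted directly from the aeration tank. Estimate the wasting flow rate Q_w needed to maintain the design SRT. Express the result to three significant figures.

Q_w ≈ 0.614 m³/d

With mixed-liquor wasting, θ_c = V/Q_w, so Q_w = V/θ_c = 8.480/13.8 = 0.6145 m³/d.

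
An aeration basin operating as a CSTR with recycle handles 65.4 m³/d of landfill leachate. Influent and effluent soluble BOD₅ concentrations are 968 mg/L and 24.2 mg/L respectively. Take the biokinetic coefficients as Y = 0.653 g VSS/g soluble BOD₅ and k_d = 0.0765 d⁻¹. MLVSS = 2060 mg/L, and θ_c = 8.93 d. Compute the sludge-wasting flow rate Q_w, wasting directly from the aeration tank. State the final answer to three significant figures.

Q_w ≈ 11.6 m³/d

Rearranging the biomass balance for a CMAS with decay, V = Y·Q·ΔS·θ_c / [X·(1+k_d θ_c)] = 0.653 × 65.4 × (968 − 24.2) × 8.93 / [2060 × (1 + 0.0765 × 8.93)] = 3.6×10^5 / 3467 = 103.8 m³.
For wasting at MLVSS concentration, Q_w = V/θ_c = 103.8/8.93 = 11.62 m³/d.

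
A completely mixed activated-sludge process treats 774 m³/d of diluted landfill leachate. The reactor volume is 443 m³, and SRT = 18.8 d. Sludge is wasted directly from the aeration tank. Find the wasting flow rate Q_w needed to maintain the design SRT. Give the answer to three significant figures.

Q_w ≈ 23.6 m³/d

Wasting from the aeration tank: Q_w = V / θ_c = 443.0 / 18.8 = 23.56 m³/d.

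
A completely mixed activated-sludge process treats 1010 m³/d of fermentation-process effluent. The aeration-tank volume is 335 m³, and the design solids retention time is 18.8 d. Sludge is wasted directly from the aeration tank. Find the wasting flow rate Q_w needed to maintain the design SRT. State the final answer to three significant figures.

Wasting from the aeration tank: Q_w = V / θ_c = 335.0 / 18.8 = 17.82 m³/d.

Q_w ≈ 17.8 m³/d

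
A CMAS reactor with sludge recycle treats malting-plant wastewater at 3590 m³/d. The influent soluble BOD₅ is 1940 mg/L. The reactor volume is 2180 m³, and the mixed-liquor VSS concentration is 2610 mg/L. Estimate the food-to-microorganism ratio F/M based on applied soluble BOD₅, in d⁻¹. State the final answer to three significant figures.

F/M ≈ 1.22 d⁻¹

Food-to-microorganism ratio F/M = Q S₀ / (V X) = 3590 × 1940 / (2180 × 2610) = 1.224 d⁻¹.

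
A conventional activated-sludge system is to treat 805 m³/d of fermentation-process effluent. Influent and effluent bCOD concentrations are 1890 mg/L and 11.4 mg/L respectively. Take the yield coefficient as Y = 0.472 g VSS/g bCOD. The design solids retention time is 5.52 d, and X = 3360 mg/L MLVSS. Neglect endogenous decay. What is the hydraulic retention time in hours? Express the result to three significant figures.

τ ≈ 35.0 h

With k_d = 0 the design equation reduces to V = Y Q (S₀−S) θ_c / X = 0.472 × 805 × (1890 − 11.4) × 5.52 / 3360 = 1173 m³.
HRT = V/Q = 1173 m³ / 805 m³·d⁻¹ = 1.457 d × 24 = 34.96 h.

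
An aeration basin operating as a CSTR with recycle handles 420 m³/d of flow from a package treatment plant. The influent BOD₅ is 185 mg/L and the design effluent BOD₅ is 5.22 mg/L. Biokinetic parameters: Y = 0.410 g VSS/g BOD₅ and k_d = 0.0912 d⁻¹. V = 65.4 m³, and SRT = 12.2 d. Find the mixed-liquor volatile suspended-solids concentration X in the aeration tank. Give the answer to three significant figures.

X = Y·Q·ΔS·θ_c / [V·(1 + k_d θ_c)] = 0.410 × 420 × (185 − 5.22) × 12.2 / [65.4 × (1 + 0.0912 × 12.2)] = 2734 mg/L.

X ≈ 2730 mg/L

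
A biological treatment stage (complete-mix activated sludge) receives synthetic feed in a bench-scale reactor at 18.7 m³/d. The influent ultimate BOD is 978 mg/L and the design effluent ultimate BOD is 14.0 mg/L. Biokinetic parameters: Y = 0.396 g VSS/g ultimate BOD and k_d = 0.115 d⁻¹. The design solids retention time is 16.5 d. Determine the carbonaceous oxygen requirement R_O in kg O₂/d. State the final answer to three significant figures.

Y_obs = Y / (1 + k_d θ_c) = 0.396 / (1 + 0.115 × 16.5) = 0.396 / 2.897 = 0.1367.
Substrate removed = Q·(S₀ − S) = 18.7 m³/d × (978 − 14.0) g/m³ = 1.8×10^4 g/d = 18.03 kg/d.
P_X = Y_obs·Q·(S₀ − S) = 0.1367 × 18.03 = 2.464 kg VSS/d.
R_O = Q·ΔS − 1.42 P_X = 18.03 − 3.498 = 14.53 kg O₂/d.

R_O ≈ 14.5 kg O₂/d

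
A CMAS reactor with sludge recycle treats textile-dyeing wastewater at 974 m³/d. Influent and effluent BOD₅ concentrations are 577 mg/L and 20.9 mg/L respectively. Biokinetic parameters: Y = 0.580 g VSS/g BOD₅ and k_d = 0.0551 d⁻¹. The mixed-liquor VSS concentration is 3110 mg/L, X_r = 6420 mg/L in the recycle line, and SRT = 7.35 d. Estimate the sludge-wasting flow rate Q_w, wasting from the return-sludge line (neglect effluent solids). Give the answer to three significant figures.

Q_w ≈ 34.8 m³/d

Steady-state biomass mass balance: V·X·(1 + k_d·θ_c) = Y·Q·(S₀ − S)·θ_c, so V = 0.580 × 974 × (577 − 20.9) × 7.35 / [3110 × (1 + 0.0551 × 7.35)] = 2.31×10^6 / 4370 = 528.4 m³.
θ_c = V·X/(Q_w·X_r) when wasting from the recycle, so Q_w = V·X/(θ_c·X_r) = 528.4 × 3110 / (7.35 × 6420) = 34.83 m³/d.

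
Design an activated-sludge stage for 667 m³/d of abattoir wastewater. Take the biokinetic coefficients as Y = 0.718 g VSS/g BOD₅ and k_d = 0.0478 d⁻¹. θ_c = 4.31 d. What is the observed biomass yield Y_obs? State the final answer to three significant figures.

Y_obs ≈ 0.595 g VSS/g BOD₅

Observed yield with endogenous decay: Y_obs = Y / (1 + k_d·θ_c) = 0.718 / (1 + 0.0478 × 4.31) = 0.718 / 1.206 = 0.5953 g VSS/g BOD₅.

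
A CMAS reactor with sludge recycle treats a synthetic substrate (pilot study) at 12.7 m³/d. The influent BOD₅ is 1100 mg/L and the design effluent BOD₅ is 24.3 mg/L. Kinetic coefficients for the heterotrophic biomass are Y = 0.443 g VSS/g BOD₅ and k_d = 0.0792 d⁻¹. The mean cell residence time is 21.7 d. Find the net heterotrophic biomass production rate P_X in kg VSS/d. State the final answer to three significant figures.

P_X ≈ 2.23 kg VSS/d

Observed yield with endogenous decay: Y_obs = Y / (1 + k_d·θ_c) = 0.443 / (1 + 0.0792 × 21.7) = 0.443 / 2.719 = 0.1629 g VSS/g BOD₅.
Mass of BOD₅ removed per day: Q(S₀ − S) = 12.7 × 1076 g/m³ = 13.66 kg/d.
Biomass produced: P_X = Y_obs·Q·ΔS = 0.1629 × 13.66 ≈ 2.226 kg VSS/d.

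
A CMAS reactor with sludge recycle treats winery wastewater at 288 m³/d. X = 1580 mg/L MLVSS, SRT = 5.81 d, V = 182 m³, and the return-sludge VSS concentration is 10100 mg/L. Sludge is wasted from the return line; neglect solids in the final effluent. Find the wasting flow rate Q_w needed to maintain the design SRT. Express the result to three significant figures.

Wasting from the return line (neglecting effluent solids): Q_w = V·X / (θ_c·X_r) = 182.0 × 1580 / (5.81 × 10100) = 4.900 m³/d.

Q_w ≈ 4.90 m³/d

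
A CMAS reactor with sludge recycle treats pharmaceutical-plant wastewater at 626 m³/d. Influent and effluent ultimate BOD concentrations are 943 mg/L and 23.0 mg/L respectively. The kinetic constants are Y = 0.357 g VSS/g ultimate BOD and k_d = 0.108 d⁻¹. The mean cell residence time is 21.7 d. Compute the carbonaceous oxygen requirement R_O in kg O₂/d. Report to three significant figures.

R_O ≈ 489 kg O₂/d

Correct the yield for decay: Y_obs = Y/(1 + k_d θ_c) = 0.357 / (1 + 0.108 × 21.7) = 0.357 / 3.344 = 0.1068.
Q·(S₀ − S) = 626 × (943 − 23.0) × 10⁻³ = 575.9 kg/d removed.
Biomass synthesised: P_X = Y_obs × 575.9 = 61.49 kg VSS/d.
R_O = Q·(S₀ − S) − 1.42·P_X = 575.9 − 1.42 × 61.49 = 488.6 kg O₂/d.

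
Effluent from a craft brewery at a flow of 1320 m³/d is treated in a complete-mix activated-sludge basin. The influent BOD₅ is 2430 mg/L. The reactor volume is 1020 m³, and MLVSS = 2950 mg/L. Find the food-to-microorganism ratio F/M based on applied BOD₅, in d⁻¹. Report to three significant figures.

F/M ≈ 1.07 d⁻¹

Food-to-microorganism ratio F/M = Q S₀ / (V X) = 1320 × 2430 / (1020 × 2950) = 1.066 d⁻¹.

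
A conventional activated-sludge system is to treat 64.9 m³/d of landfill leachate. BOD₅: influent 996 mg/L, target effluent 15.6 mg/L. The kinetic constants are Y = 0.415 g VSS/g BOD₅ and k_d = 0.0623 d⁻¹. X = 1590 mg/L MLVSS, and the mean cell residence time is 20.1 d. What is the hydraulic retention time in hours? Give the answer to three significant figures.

From the SRT design equation V = Y Q (S₀−S) θ_c / [X (1 + k_d θ_c)] = 0.415 × 64.9 × (996 − 15.6) × 20.1 / [1590 × (1 + 0.0623 × 20.1)] = 5.31×10^5 / 3581 = 148.2 m³.
τ = V/Q = 148.2/64.9 = 2.284 d, or 54.81 h.

τ ≈ 54.8 h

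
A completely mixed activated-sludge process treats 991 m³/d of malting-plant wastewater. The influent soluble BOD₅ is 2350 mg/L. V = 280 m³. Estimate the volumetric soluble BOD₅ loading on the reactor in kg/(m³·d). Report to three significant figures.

L_v = Q S₀ / V = 991 × 2350 × 10⁻³ / 280.0 = 8.317 kg/(m³·d).

L_v ≈ 8.32 kg soluble BOD₅/(m³·d)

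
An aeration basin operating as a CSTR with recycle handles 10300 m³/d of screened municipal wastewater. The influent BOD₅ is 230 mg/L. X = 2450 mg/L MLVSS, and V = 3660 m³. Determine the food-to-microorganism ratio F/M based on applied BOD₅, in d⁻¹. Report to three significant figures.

F/M ≈ 0.264 d⁻¹

Food-to-microorganism ratio F/M = Q S₀ / (V X) = 10300 × 230 / (3660 × 2450) = 0.2642 d⁻¹.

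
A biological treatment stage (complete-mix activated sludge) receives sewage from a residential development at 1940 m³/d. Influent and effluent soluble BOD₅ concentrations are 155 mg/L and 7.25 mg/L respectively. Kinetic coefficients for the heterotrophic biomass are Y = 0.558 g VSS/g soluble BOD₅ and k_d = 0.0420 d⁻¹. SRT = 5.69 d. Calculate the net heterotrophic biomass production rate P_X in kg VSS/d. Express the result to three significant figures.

Correct the yield for decay: Y_obs = Y/(1 + k_d θ_c) = 0.558 / (1 + 0.0420 × 5.69) = 0.558 / 1.239 = 0.4504.
Mass of soluble BOD₅ removed per day: Q(S₀ − S) = 1940 × 147.8 g/m³ = 286.6 kg/d.
Net biomass production P_X = Y_obs × Q·(S₀ − S) = 0.4504 × 286.6 = 129.1 kg VSS/d.

P_X ≈ 129 kg VSS/d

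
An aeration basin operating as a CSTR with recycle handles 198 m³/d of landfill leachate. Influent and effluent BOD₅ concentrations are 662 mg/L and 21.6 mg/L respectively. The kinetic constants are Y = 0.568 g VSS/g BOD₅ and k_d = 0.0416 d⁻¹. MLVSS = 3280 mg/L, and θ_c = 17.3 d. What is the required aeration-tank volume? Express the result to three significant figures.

V ≈ 221 m³

Steady-state biomass mass balance: V·X·(1 + k_d·θ_c) = Y·Q·(S₀ − S)·θ_c, so V = 0.568 × 198 × (662 − 21.6) × 17.3 / [3280 × (1 + 0.0416 × 17.3)] = 1.25×10^6 / 5641 = 220.9 m³.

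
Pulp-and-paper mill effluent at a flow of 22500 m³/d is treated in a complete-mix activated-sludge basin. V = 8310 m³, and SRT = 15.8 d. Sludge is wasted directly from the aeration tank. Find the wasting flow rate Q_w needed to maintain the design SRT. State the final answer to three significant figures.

For wasting at MLVSS concentration, Q_w = V/θ_c = 8310/15.8 = 525.9 m³/d.

Q_w ≈ 526 m³/d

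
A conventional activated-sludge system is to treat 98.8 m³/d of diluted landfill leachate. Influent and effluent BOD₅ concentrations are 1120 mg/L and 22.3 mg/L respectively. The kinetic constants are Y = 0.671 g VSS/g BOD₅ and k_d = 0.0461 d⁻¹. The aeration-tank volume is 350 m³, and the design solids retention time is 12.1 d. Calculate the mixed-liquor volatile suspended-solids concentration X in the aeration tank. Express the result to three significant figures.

X ≈ 1610 mg/L

From V·X·(1 + k_d·θ_c) = Y·Q·(S₀ − S)·θ_c: X = 0.671 × 98.8 × (1120 − 22.3) × 12.1 / [350 × (1 + 0.0461 × 12.1)] = 1615 mg/L.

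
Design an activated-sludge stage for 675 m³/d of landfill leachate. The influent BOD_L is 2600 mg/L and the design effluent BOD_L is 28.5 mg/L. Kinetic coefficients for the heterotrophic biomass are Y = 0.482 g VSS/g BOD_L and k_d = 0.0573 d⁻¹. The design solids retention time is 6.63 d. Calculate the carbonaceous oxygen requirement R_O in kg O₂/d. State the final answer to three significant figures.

R_O ≈ 875 kg O₂/d

The observed yield is Y_obs = Y/(1 + k_d·θ_c) = 0.482 / (1 + 0.0573 × 6.63) = 0.482 / 1.380 = 0.3493 g VSS per g BOD_L removed.
ΔS = 2600 − 28.5 = 2572 mg/L, so the substrate removal rate is 675 × 2572/1000 = 1736 kg BOD_L/d.
Net sludge production P_X = 0.3493 × 1736 = 606.3 kg VSS/d.
R_O = Q·ΔS − 1.42 P_X = 1736 − 861.0 = 874.8 kg O₂/d.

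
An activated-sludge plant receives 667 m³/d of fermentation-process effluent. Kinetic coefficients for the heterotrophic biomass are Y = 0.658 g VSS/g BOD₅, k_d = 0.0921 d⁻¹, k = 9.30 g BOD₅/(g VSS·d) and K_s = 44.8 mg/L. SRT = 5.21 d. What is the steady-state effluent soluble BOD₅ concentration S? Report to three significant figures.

S ≈ 2.18 mg/L

Effluent substrate depends only on kinetics and SRT: S = K_s(1 + k_d θ_c) / [θ_c(Yk − k_d) − 1] = 44.8 × (1 + 0.0921 × 5.21) / [5.21 × (0.658 × 9.30 − 0.0921) − 1] = 66.30 / 30.40 = 2.181 mg/L.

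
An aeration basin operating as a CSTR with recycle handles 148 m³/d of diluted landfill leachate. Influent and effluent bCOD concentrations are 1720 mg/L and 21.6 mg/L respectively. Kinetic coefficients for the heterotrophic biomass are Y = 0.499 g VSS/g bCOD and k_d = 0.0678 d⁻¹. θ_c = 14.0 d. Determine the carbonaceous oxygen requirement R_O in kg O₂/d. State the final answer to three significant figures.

Correct the yield for decay: Y_obs = Y/(1 + k_d θ_c) = 0.499 / (1 + 0.0678 × 14.0) = 0.499 / 1.949 = 0.2560.
Substrate removed = Q·(S₀ − S) = 148 m³/d × (1720 − 21.6) g/m³ = 2.51×10^5 g/d = 251.4 kg/d.
Biomass synthesised: P_X = Y_obs × 251.4 = 64.35 kg VSS/d.
R_O = Q·(S₀ − S) − 1.42·P_X = 251.4 − 1.42 × 64.35 = 160.0 kg O₂/d.

R_O ≈ 160 kg O₂/d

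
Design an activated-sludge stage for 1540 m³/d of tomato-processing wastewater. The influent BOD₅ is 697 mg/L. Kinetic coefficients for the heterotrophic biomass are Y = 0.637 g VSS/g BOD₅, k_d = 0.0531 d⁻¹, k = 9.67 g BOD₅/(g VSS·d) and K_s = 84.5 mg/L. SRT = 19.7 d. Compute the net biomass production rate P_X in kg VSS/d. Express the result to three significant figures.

For a completely mixed reactor with recycle the Lawrence–McCarty relation gives S = K_s·(1 + k_d·θ_c) / [θ_c·(Y·k − k_d) − 1] = 84.5 × (1 + 0.0531 × 19.7) / [19.7 × (0.637 × 9.67 − 0.0531) − 1] = 172.9 / 119.3 = 1.449 mg/L.
Correct the yield for decay: Y_obs = Y/(1 + k_d θ_c) = 0.637 / (1 + 0.0531 × 19.7) = 0.637 / 2.046 = 0.3113.
Substrate removed = Q·(S₀ − S) = 1540 m³/d × (697 − 1.45) g/m³ = 1.07×10^6 g/d = 1071 kg/d.
Biomass produced: P_X = Y_obs·Q·ΔS = 0.3113 × 1071 ≈ 333.5 kg VSS/d.

P_X ≈ 333 kg VSS/d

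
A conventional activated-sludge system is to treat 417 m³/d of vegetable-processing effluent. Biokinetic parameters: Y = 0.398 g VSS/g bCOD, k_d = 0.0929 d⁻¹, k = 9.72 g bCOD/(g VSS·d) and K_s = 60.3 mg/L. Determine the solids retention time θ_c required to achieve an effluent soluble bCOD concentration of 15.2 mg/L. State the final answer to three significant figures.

θ_c ≈ 1.46 d

From 1/θ_c = Y·k·S/(K_s + S) − k_d: Y·k·S/(K_s+S) = 0.398 × 9.72 × 15.2 / (60.3 + 15.2) = 0.7788 d⁻¹.
θ_c = 1/(μ − k_d) = 1/(0.7788 − 0.0929) = 1/0.6859 = 1.458 d.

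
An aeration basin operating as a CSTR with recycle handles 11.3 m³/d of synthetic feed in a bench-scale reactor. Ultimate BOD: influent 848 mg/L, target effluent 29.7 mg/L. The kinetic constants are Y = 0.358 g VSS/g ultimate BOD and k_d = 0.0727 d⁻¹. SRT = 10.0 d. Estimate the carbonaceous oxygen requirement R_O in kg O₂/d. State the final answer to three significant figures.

R_O ≈ 6.52 kg O₂/d

Correct the yield for decay: Y_obs = Y/(1 + k_d θ_c) = 0.358 / (1 + 0.0727 × 10.0) = 0.358 / 1.727 = 0.2073.
Substrate removed = Q·(S₀ − S) = 11.3 m³/d × (848 − 29.7) g/m³ = 9.25×10^3 g/d = 9.247 kg/d.
Net sludge production P_X = 0.2073 × 9.247 = 1.917 kg VSS/d.
R_O = Q·(S₀ − S) − 1.42·P_X = 9.247 − 1.42 × 1.917 = 6.525 kg O₂/d.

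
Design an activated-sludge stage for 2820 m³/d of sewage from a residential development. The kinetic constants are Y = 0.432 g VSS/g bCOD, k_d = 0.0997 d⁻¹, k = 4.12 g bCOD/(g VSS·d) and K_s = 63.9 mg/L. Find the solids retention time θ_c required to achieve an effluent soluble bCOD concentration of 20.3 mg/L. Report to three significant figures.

Specific growth rate at S = 20.3 mg/L: μ = YkS/(K_s+S) = 0.432·4.12·20.3/(63.9+20.3) = 0.4291 d⁻¹.
1/θ_c = 0.4291 − 0.0997 = 0.3294 d⁻¹, so θ_c = 3.036 d.

θ_c ≈ 3.04 d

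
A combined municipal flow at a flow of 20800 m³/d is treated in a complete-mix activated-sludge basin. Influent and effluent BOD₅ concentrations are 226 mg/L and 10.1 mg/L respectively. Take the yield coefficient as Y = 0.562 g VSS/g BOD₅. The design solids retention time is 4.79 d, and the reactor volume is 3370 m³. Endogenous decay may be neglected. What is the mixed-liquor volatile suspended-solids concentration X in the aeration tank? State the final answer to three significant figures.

From V·X = Y·Q·(S₀ − S)·θ_c (decay neglected): X = 0.562 × 20800 × (226 − 10.1) × 4.79 / 3370 = 3587 mg/L.

X ≈ 3590 mg/L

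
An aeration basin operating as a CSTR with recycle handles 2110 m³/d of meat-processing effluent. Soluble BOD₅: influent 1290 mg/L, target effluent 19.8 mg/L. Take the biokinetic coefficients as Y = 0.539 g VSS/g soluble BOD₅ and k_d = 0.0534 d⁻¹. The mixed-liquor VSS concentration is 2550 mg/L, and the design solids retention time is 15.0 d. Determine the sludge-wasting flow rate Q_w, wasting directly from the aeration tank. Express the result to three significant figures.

Rearranging the biomass balance for a CMAS with decay, V = Y·Q·ΔS·θ_c / [X·(1+k_d θ_c)] = 0.539 × 2110 × (1290 − 19.8) × 15.0 / [2550 × (1 + 0.0534 × 15.0)] = 2.17×10^7 / 4593 = 4718 m³.
For wasting at MLVSS concentration, Q_w = V/θ_c = 4718/15.0 = 314.5 m³/d.

Q_w ≈ 315 m³/d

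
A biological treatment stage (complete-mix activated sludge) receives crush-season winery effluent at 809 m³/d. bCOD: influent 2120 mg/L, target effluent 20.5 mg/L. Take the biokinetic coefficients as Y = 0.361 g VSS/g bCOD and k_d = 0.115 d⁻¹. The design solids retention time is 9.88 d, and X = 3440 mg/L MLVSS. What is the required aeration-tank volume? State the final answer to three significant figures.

From the SRT design equation V = Y Q (S₀−S) θ_c / [X (1 + k_d θ_c)] = 0.361 × 809 × (2120 − 20.5) × 9.88 / [3440 × (1 + 0.115 × 9.88)] = 6.06×10^6 / 7349 = 824.4 m³.

V ≈ 824 m³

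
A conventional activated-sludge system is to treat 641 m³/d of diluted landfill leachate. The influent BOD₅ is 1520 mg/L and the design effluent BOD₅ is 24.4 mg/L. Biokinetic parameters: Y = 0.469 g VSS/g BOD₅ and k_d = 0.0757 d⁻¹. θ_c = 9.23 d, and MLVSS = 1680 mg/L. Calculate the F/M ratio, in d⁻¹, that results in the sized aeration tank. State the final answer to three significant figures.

Steady-state biomass mass balance: V·X·(1 + k_d·θ_c) = Y·Q·(S₀ − S)·θ_c, so V = 0.469 × 641 × (1520 − 24.4) × 9.23 / [1680 × (1 + 0.0757 × 9.23)] = 4.15×10^6 / 2854 = 1454 m³.
F/M = Q·S₀ / (V·X) = 641 × 1520 / (1454 × 1680) = 0.3988 g BOD₅·(g VSS·d)⁻¹.

F/M ≈ 0.399 d⁻¹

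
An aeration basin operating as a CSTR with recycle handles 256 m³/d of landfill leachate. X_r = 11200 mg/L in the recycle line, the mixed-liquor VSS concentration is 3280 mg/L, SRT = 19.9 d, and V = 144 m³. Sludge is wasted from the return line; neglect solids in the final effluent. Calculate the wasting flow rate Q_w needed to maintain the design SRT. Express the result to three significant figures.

Q_w ≈ 2.12 m³/d

θ_c = V·X/(Q_w·X_r) when wasting from the recycle, so Q_w = V·X/(θ_c·X_r) = 144.0 × 3280 / (19.9 × 11200) = 2.119 m³/d.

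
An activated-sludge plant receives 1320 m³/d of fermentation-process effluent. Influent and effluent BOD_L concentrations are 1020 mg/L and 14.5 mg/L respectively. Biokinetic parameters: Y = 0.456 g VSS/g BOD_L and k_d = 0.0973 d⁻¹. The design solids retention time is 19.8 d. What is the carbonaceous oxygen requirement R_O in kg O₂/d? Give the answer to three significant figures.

R_O ≈ 1030 kg O₂/d

The observed yield is Y_obs = Y/(1 + k_d·θ_c) = 0.456 / (1 + 0.0973 × 19.8) = 0.456 / 2.927 = 0.1558 g VSS per g BOD_L removed.
Substrate removed = Q·(S₀ − S) = 1320 m³/d × (1020 − 14.5) g/m³ = 1.33×10^6 g/d = 1327 kg/d.
Biomass synthesised: P_X = Y_obs × 1327 = 206.8 kg VSS/d.
R_O = Q·(S₀ − S) − 1.42·P_X = 1327 − 1.42 × 206.8 = 1034 kg O₂/d.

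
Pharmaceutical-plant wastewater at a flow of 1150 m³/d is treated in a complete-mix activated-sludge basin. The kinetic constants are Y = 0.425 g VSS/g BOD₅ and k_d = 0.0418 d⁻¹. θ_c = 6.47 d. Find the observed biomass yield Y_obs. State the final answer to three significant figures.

Correct the yield for decay: Y_obs = Y/(1 + k_d θ_c) = 0.425 / (1 + 0.0418 × 6.47) = 0.425 / 1.270 = 0.3345.

Y_obs ≈ 0.335 g VSS/g BOD₅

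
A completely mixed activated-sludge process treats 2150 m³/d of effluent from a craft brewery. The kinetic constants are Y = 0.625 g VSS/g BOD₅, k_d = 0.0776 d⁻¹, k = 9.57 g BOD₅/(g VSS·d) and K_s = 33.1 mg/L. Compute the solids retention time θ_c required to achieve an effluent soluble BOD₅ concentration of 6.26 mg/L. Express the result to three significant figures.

θ_c ≈ 1.14 d

Specific growth rate at S = 6.26 mg/L: μ = YkS/(K_s+S) = 0.625·9.57·6.26/(33.1+6.26) = 0.9513 d⁻¹.
Then 1/θ_c = μ − k_d = 0.9513 − 0.0776 = 0.8737 d⁻¹, giving θ_c = 1.145 d.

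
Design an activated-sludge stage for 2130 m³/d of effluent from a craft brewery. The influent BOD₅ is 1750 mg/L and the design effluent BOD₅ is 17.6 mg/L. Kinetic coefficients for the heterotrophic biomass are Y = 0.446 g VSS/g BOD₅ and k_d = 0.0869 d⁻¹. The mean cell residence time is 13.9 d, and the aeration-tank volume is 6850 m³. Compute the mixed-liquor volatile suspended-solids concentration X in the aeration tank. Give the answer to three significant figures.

X ≈ 1510 mg/L

X = Y·Q·ΔS·θ_c / [V·(1 + k_d θ_c)] = 0.446 × 2130 × (1750 − 17.6) × 13.9 / [6850 × (1 + 0.0869 × 13.9)] = 1513 mg/L.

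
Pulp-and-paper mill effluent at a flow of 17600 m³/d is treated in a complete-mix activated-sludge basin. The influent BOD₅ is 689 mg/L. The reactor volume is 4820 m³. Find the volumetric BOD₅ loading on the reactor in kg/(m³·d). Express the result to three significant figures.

L_v ≈ 2.52 kg BOD₅/(m³·d)

L_v = Q S₀ / V = 17600 × 689 × 10⁻³ / 4820 = 2.516 kg/(m³·d).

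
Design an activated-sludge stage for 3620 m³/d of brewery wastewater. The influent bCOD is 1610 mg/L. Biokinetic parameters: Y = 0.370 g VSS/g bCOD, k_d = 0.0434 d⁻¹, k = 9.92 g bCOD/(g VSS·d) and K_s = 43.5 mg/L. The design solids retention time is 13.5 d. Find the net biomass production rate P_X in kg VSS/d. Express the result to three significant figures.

P_X ≈ 1360 kg VSS/d

From the Monod/SRT balance for a CMAS, S = K_s·(1+k_d θ_c)/[θ_c·(Y k − k_d) − 1] = 43.5 × (1 + 0.0434 × 13.5) / [13.5 × (0.370 × 9.92 − 0.0434) − 1] = 68.99 / 47.96 = 1.438 mg/L.
Correct the yield for decay: Y_obs = Y/(1 + k_d θ_c) = 0.370 / (1 + 0.0434 × 13.5) = 0.370 / 1.586 = 0.2333.
Q·(S₀ − S) = 3620 × (1610 − 1.44) × 10⁻³ = 5823 kg/d removed.
Biomass produced: P_X = Y_obs·Q·ΔS = 0.2333 × 5823 ≈ 1359 kg VSS/d.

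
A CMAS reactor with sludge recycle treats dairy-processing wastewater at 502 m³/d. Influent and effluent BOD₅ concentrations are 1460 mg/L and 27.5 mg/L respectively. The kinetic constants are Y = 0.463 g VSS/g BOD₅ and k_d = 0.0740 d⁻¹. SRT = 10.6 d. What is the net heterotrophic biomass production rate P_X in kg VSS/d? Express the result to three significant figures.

P_X ≈ 187 kg VSS/d

Correct the yield for decay: Y_obs = Y/(1 + k_d θ_c) = 0.463 / (1 + 0.0740 × 10.6) = 0.463 / 1.784 = 0.2595.
Q·(S₀ − S) = 502 × (1460 − 27.5) × 10⁻³ = 719.1 kg/d removed.
So the net sludge growth is P_X = 0.2595 × 719.1 = 186.6 kg VSS/d.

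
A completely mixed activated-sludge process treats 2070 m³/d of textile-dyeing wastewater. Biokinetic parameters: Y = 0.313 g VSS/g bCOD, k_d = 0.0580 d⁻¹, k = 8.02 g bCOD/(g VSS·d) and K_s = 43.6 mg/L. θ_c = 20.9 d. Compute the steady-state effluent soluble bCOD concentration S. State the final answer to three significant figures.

Effluent substrate depends only on kinetics and SRT: S = K_s(1 + k_d θ_c) / [θ_c(Yk − k_d) − 1] = 43.6 × (1 + 0.0580 × 20.9) / [20.9 × (0.313 × 8.02 − 0.0580) − 1] = 96.45 / 50.25 = 1.919 mg/L.

S ≈ 1.92 mg/L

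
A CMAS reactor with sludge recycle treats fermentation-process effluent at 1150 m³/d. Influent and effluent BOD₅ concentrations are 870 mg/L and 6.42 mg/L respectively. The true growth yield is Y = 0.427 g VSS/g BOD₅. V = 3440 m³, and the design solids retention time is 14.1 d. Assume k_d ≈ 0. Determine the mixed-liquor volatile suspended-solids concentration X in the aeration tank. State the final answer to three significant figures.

X ≈ 1740 mg/L

X = Y·Q·ΔS·θ_c / V = 0.427 × 1150 × (870 − 6.42) × 14.1 / 3440 = 1738 mg/L.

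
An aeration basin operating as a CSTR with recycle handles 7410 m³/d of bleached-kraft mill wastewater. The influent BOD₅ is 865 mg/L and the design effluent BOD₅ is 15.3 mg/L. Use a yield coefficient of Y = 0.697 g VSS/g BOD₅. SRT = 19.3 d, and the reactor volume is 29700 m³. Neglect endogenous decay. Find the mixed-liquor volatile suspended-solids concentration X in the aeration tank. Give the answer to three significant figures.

X ≈ 2850 mg/L

From V·X = Y·Q·(S₀ − S)·θ_c (decay neglected): X = 0.697 × 7410 × (865 − 15.3) × 19.3 / 29700 = 2852 mg/L.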